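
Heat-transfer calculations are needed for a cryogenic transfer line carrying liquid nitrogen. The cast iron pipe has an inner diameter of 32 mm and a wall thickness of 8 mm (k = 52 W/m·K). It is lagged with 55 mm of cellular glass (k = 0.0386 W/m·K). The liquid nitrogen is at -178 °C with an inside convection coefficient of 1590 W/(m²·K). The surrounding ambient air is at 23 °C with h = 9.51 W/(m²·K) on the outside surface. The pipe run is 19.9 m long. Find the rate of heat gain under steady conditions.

Q ≈ 779 W

Treating each annulus and film as a series resistance:
R_inner film = 1/(h_i·2πr₁L) = 1/(1590×2π×0.016×19.9) = 3.144×10^-4 K/W
R_cast iron pipe wall = ln(24/16)/(2π×52×19.9) = 6.236×10^-5 K/W
R_cellular glass = ln(79/24)/(2π×0.0386×19.9) = 0.2469 K/W
R_outer film = 1/(h_o·2πr_oL) = 1/(9.51×2π×0.079×19.9) = 0.01065 K/W
R_total = 0.2579 K/W
Q = ΔT/R_total = 201/0.2579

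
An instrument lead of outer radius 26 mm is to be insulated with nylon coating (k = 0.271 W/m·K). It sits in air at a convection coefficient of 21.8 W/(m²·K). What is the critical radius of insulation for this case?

r_cr ≈ 12.4 mm

For a cylinder r_cr = k/h = 0.271/21.8
r_cr = 12.4 mm; since the bare radius (26 mm) is above r_cr, any added insulation will reduce heat loss.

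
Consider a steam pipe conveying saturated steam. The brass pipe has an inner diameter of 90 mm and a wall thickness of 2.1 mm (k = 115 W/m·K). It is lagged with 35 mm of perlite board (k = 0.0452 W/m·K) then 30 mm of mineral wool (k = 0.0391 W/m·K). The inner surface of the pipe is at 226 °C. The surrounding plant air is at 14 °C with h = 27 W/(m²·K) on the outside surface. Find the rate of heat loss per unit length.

Cylindrical conduction, so R = ln(r₂/r₁)/(2πkL) per layer, in series:
R_brass pipe wall = ln(47.1/45)/(2π×115×1) = 6.312×10^-5 K/W
R_perlite board = ln(82.1/47.1)/(2π×0.0452×1) = 1.957 K/W
R_mineral wool = ln(112.1/82.1)/(2π×0.0391×1) = 1.268 K/W
R_outer film = 1/(h_o·2πr_oL) = 1/(27×2π×0.1121×1) = 0.05258 K/W
R_total = 3.277 K/W
Q = ΔT/R_total = 212/3.277

q′ ≈ 64.7 W/m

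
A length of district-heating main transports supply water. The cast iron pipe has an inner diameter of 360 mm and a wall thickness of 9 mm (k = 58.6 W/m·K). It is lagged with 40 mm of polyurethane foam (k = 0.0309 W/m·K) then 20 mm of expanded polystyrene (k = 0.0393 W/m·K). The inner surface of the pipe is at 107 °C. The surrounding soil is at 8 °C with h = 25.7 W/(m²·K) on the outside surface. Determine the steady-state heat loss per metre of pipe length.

q′ ≈ 73.2 W/m

Treating each annulus and film as a series resistance:
R_cast iron pipe wall = ln(189/180)/(2π×58.6×1) = 1.325×10^-4 K/W
R_polyurethane foam = ln(229/189)/(2π×0.0309×1) = 0.9888 K/W
R_expanded polystyrene = ln(249/229)/(2π×0.0393×1) = 0.3391 K/W
R_outer film = 1/(h_o·2πr_oL) = 1/(25.7×2π×0.249×1) = 0.02487 K/W
R_total = 1.353 K/W
Q = ΔT/R_total = 99/1.353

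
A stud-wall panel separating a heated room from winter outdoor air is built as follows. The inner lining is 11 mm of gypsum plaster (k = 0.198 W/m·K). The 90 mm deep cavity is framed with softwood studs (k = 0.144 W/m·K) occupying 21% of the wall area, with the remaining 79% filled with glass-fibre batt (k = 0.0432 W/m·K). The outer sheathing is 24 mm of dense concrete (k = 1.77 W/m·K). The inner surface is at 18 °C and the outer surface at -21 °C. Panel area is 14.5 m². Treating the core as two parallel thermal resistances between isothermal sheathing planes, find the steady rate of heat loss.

Sheathing layers in series; stud and cavity paths in parallel between them.
R_inner = 0.011/(0.198×14.5) = 0.003831 K/W
R_stud  = 0.09/(0.144×0.21×14.5) = 0.2053 K/W
R_cav   = 0.09/(0.0432×0.79×14.5) = 0.1819 K/W
1/R_core = 1/R_stud + 1/R_cav → R_core = 0.09643 K/W
R_outer = 0.024/(1.77×14.5) = 9.351×10^-4 K/W
R_total = 0.1012 K/W
Q = ΔT/R_total = 39/0.1012

Q ≈ 385 W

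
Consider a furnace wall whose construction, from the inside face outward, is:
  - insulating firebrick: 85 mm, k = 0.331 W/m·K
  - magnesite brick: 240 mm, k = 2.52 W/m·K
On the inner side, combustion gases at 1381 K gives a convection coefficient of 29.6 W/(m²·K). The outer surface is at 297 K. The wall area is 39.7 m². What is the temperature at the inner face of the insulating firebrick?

Using the resistance-network approach (series):
R_inner film = 1/(h_i·A) = 1/(29.6×39.7) = 8.51×10^-4 K/W
R_insulating firebrick = L/(kA) = 0.085/(0.331×39.7) = 0.006468 K/W
R_magnesite brick = L/(kA) = 0.24/(2.52×39.7) = 0.002399 K/W
R_total = 0.009718 K/W;  Q = ΔT/R_total = 1084/0.009718 = 111500 W
T_interface = T_inner − Q·ΣR(inner→interface) = 1381 − 112000×8.51×10^-4

T ≈ 1290 K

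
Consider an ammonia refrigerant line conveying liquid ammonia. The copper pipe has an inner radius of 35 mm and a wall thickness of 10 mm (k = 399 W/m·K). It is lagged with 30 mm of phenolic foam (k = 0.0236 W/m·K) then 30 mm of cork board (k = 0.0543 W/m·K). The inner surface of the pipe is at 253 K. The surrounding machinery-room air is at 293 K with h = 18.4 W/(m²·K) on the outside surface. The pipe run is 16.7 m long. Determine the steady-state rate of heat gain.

Q ≈ 148 W

Cylindrical conduction, so R = ln(r₂/r₁)/(2πkL) per layer, in series:
R_copper pipe wall = ln(45/35)/(2π×399×16.7) = 6.003×10^-6 K/W
R_phenolic foam = ln(75/45)/(2π×0.0236×16.7) = 0.2063 K/W
R_cork board = ln(105/75)/(2π×0.0543×16.7) = 0.05905 K/W
R_outer film = 1/(h_o·2πr_oL) = 1/(18.4×2π×0.105×16.7) = 0.004933 K/W
R_total = 0.2703 K/W
Q = ΔT/R_total = 40/0.2703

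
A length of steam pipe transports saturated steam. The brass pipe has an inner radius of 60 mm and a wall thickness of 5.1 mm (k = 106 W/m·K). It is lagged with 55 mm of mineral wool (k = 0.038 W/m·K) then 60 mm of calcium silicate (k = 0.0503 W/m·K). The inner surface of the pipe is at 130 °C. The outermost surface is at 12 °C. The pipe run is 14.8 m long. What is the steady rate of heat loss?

Q ≈ 454 W

Treating each annulus and film as a series resistance:
R_brass pipe wall = ln(65.1/60)/(2π×106×14.8) = 8.276×10^-6 K/W
R_mineral wool = ln(120.1/65.1)/(2π×0.038×14.8) = 0.1733 K/W
R_calcium silicate = ln(180.1/120.1)/(2π×0.0503×14.8) = 0.08663 K/W
R_total = 0.2599 K/W
Q = ΔT/R_total = 118/0.2599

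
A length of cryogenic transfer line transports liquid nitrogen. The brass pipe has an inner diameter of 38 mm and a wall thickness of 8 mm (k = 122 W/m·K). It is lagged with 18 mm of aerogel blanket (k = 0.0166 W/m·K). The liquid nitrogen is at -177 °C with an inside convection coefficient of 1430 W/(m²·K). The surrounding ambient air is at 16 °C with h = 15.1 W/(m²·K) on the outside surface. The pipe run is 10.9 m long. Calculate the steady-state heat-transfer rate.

Q ≈ 409 W

Radial resistances (cylindrical: R_cond = ln(r_o/r_i)/(2πkL), R_conv = 1/(h·2πrL)):
R_inner film = 1/(h_i·2πr₁L) = 1/(1430×2π×0.019×10.9) = 5.374×10^-4 K/W
R_brass pipe wall = ln(27/19)/(2π×122×10.9) = 4.206×10^-5 K/W
R_aerogel blanket = ln(45/27)/(2π×0.0166×10.9) = 0.4493 K/W
R_outer film = 1/(h_o·2πr_oL) = 1/(15.1×2π×0.045×10.9) = 0.02149 K/W
R_total = 0.4714 K/W
Q = ΔT/R_total = 193/0.4714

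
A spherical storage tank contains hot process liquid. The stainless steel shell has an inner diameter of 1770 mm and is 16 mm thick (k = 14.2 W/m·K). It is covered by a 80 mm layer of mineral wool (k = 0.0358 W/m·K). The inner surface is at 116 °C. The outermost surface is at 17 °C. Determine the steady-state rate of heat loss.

Q ≈ 492 W

Each spherical layer contributes R = (1/r_i − 1/r_o)/(4πk):
R_stainless steel shell = (1/0.885 − 1/0.901)/(4π×14.2) = 1.124×10^-4 K/W
R_mineral wool = (1/0.901 − 1/0.981)/(4π×0.0358) = 0.2012 K/W
R_total = 0.2013 K/W
Q = ΔT/R_total = 99/0.2013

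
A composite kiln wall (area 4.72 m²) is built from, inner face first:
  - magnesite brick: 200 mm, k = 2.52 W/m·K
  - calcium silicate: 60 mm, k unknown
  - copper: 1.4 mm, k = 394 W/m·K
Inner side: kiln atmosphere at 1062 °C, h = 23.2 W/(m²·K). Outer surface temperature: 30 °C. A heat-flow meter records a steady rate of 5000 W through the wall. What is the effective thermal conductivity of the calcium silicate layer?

k ≈ 0.0704 W/(m·K)

Series thermal resistances:
R_inner film = 1/(h_i·A) = 1/(23.2×4.72) = 0.009132 K/W
R_magnesite brick = L/(kA) = 0.2/(2.52×4.72) = 0.01681 K/W
R_copper = L/(kA) = 0.0014/(394×4.72) = 7.528×10^-7 K/W
Sum of known resistances R_other = 0.02595 K/W
Total R = ΔT/Q = 1032/5000 = 0.2064 K/W
R_calcium silicate = R_total − R_other = 0.1805 K/W
k = L/(R·A) = 0.06/(0.1805×4.72)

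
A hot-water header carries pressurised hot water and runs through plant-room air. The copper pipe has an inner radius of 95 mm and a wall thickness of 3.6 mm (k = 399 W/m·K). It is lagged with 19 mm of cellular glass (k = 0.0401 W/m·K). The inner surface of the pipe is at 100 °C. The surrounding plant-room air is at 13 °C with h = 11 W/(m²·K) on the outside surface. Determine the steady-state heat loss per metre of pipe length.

q′ ≈ 106 W/m

Treating each annulus and film as a series resistance:
R_copper pipe wall = ln(98.6/95)/(2π×399×1) = 1.484×10^-5 K/W
R_cellular glass = ln(117.6/98.6)/(2π×0.0401×1) = 0.6994 K/W
R_outer film = 1/(h_o·2πr_oL) = 1/(11×2π×0.1176×1) = 0.123 K/W
R_total = 0.8224 K/W
Q = ΔT/R_total = 87/0.8224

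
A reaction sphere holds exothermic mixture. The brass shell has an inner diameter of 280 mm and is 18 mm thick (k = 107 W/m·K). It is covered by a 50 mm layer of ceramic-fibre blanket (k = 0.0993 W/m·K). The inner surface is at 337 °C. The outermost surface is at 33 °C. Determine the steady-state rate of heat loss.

For a spherical shell R = (1/r₁ − 1/r₂)/(4πk); film R = 1/(h·4πr²). In series:
R_brass shell = (1/0.14 − 1/0.158)/(4π×107) = 6.052×10^-4 K/W
R_ceramic-fibre blanket = (1/0.158 − 1/0.208)/(4π×0.0993) = 1.219 K/W
R_total = 1.22 K/W
Q = ΔT/R_total = 304/1.22

Q ≈ 249 W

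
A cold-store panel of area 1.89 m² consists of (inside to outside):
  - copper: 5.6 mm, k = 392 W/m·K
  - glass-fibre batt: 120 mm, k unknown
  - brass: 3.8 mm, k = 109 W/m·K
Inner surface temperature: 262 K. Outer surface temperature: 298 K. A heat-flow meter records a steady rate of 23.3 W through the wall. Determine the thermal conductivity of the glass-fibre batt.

Treating each layer as a thermal resistance in series:
R_copper = L/(kA) = 0.0056/(392×1.89) = 7.559×10^-6 K/W
R_brass = L/(kA) = 0.0038/(109×1.89) = 1.845×10^-5 K/W
Sum of known resistances R_other = 2.6×10^-5 K/W
Total R = ΔT/Q = 36/23.3 = 1.545 K/W
R_glass-fibre batt = R_total − R_other = 1.545 K/W
k = L/(R·A) = 0.12/(1.545×1.89)

k ≈ 0.0411 W/(m·K)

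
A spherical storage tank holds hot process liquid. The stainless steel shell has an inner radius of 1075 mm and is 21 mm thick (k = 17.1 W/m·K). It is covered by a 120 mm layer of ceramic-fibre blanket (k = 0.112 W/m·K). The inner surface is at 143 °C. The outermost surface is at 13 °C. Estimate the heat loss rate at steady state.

Q ≈ 2030 W

Each spherical layer contributes R = (1/r_i − 1/r_o)/(4πk):
R_stainless steel shell = (1/1.075 − 1/1.096)/(4π×17.1) = 8.295×10^-5 K/W
R_ceramic-fibre blanket = (1/1.096 − 1/1.216)/(4π×0.112) = 0.06397 K/W
R_total = 0.06406 K/W
Q = ΔT/R_total = 130/0.06406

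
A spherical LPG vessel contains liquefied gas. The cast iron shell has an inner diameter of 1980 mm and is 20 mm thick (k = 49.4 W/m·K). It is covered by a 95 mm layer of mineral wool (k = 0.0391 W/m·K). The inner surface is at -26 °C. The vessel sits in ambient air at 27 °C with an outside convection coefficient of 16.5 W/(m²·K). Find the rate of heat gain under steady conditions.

Q ≈ 299 W

Radial (spherical) resistances in series:
R_cast iron shell = (1/0.99 − 1/1.01)/(4π×49.4) = 3.222×10^-5 K/W
R_mineral wool = (1/1.01 − 1/1.105)/(4π×0.0391) = 0.1732 K/W
R_outer film = 1/(h·4πr_o²) = 1/(16.5×4π×1.105²) = 0.00395 K/W
R_total = 0.1772 K/W
Q = ΔT/R_total = 53/0.1772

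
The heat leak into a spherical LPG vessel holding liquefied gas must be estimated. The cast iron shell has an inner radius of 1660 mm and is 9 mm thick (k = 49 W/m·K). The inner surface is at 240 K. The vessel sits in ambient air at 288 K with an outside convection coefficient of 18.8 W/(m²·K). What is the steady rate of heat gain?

Each spherical layer contributes R = (1/r_i − 1/r_o)/(4πk):
R_cast iron shell = (1/1.66 − 1/1.669)/(4π×49) = 5.276×10^-6 K/W
R_outer film = 1/(h·4πr_o²) = 1/(18.8×4π×1.669²) = 0.00152 K/W
R_total = 0.001525 K/W
Q = ΔT/R_total = 48/0.001525

Q ≈ 31500 W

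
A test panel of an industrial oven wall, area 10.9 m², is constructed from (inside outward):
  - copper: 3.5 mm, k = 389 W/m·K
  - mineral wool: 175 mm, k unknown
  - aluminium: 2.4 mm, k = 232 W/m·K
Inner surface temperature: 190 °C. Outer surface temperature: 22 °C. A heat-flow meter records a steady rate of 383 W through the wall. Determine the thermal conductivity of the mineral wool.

k ≈ 0.0366 W/(m·K)

Series thermal resistances:
R_copper = L/(kA) = 0.0035/(389×10.9) = 8.255×10^-7 K/W
R_aluminium = L/(kA) = 0.0024/(232×10.9) = 9.491×10^-7 K/W
Sum of known resistances R_other = 1.775×10^-6 K/W
Total R = ΔT/Q = 168/383 = 0.4386 K/W
R_mineral wool = R_total − R_other = 0.4386 K/W
k = L/(R·A) = 0.175/(0.4386×10.9)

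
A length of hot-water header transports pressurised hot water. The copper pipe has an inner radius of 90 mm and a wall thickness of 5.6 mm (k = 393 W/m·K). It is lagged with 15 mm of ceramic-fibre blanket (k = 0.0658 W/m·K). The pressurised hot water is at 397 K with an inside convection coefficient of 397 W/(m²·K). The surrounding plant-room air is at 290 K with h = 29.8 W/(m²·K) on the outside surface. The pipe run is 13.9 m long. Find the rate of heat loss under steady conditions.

Treating each annulus and film as a series resistance:
R_inner film = 1/(h_i·2πr₁L) = 1/(397×2π×0.09×13.9) = 3.205×10^-4 K/W
R_copper pipe wall = ln(95.6/90)/(2π×393×13.9) = 1.759×10^-6 K/W
R_ceramic-fibre blanket = ln(110.6/95.6)/(2π×0.0658×13.9) = 0.02536 K/W
R_outer film = 1/(h_o·2πr_oL) = 1/(29.8×2π×0.1106×13.9) = 0.003474 K/W
R_total = 0.02916 K/W
Q = ΔT/R_total = 107/0.02916

Q ≈ 3670 W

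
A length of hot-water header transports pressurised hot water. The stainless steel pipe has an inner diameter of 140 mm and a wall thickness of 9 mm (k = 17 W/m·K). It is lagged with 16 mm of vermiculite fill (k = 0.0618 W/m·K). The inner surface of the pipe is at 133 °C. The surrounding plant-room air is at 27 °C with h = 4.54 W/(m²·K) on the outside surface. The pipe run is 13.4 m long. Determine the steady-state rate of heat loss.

Cylindrical conduction, so R = ln(r₂/r₁)/(2πkL) per layer, in series:
R_stainless steel pipe wall = ln(79/70)/(2π×17×13.4) = 8.45×10^-5 K/W
R_vermiculite fill = ln(95/79)/(2π×0.0618×13.4) = 0.03545 K/W
R_outer film = 1/(h_o·2πr_oL) = 1/(4.54×2π×0.095×13.4) = 0.02754 K/W
R_total = 0.06307 K/W
Q = ΔT/R_total = 106/0.06307

Q ≈ 1680 W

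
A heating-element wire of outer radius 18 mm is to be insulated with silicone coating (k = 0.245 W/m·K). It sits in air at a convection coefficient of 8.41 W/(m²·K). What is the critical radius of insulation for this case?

For a cylinder r_cr = k/h = 0.245/8.41
r_cr = 29.1 mm; since the bare radius (18 mm) is below r_cr, adding a thin layer of insulation will *increase* heat loss.

r_cr ≈ 29.1 mm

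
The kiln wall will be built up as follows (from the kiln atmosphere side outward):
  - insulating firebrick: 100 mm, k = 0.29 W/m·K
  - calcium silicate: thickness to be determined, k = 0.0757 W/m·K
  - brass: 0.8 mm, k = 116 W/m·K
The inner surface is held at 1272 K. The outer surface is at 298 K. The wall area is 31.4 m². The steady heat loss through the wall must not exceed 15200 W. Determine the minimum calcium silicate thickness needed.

Thermal resistances in series:
R_insulating firebrick = L/(kA) = 0.1/(0.29×31.4) = 0.01098 K/W
R_brass = L/(kA) = 0.0008/(116×31.4) = 2.196×10^-7 K/W
Sum of the known resistances R_other = 0.01098 K/W
Required total resistance R_tot = ΔT/Q_allow = 974/15200 = 0.06408 K/W
R_calcium silicate = R_tot − R_other = 0.0531 K/W
L = R·k·A = 0.0531×0.0757×31.4

L ≈ 126 mm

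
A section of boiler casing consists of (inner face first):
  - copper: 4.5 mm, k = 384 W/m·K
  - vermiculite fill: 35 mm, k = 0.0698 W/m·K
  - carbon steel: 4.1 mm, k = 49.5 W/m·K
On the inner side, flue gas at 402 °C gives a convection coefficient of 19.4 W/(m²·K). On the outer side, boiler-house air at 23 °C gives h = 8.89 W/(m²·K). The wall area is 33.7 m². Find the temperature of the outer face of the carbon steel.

T ≈ 87.1 °C

Model the wall as resistances in series:
R_inner film = 1/(h_i·A) = 1/(19.4×33.7) = 0.00153 K/W
R_copper = L/(kA) = 0.0045/(384×33.7) = 3.477×10^-7 K/W
R_vermiculite fill = L/(kA) = 0.035/(0.0698×33.7) = 0.01488 K/W
R_carbon steel = L/(kA) = 0.0041/(49.5×33.7) = 2.458×10^-6 K/W
R_outer film = 1/(h_o·A) = 1/(8.89×33.7) = 0.003338 K/W
R_total = 0.01975 K/W;  Q = ΔT/R_total = 379/0.01975 = 19190 W
T_interface = T_inner − Q·ΣR(inner→interface) = 402 − 19200×0.01641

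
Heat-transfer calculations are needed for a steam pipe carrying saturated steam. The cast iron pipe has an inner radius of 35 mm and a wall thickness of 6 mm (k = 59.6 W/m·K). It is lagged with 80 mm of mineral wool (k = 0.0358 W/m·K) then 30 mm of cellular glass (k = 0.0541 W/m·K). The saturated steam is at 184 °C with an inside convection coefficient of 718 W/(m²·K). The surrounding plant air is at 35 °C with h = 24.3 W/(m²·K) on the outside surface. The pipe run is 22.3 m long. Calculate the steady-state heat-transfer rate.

Q ≈ 603 W

Per-layer cylindrical resistances, series-summed:
R_inner film = 1/(h_i·2πr₁L) = 1/(718×2π×0.035×22.3) = 2.84×10^-4 K/W
R_cast iron pipe wall = ln(41/35)/(2π×59.6×22.3) = 1.895×10^-5 K/W
R_mineral wool = ln(121/41)/(2π×0.0358×22.3) = 0.2157 K/W
R_cellular glass = ln(151/121)/(2π×0.0541×22.3) = 0.02922 K/W
R_outer film = 1/(h_o·2πr_oL) = 1/(24.3×2π×0.151×22.3) = 0.001945 K/W
R_total = 0.2472 K/W
Q = ΔT/R_total = 149/0.2472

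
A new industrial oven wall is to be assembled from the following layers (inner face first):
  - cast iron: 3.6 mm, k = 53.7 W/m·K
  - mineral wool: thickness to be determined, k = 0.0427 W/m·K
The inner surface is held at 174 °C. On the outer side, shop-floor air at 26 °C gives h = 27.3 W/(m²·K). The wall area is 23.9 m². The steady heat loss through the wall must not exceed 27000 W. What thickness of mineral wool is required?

L ≈ 4.03 mm

Using the resistance-network approach (series):
R_cast iron = L/(kA) = 0.0036/(53.7×23.9) = 2.805×10^-6 K/W
R_outer film = 1/(h_o·A) = 1/(27.3×23.9) = 0.001533 K/W
Sum of the known resistances R_other = 0.001535 K/W
Required total resistance R_tot = ΔT/Q_allow = 148/27000 = 0.005481 K/W
R_mineral wool = R_tot − R_other = 0.003946 K/W
L = R·k·A = 0.003946×0.0427×23.9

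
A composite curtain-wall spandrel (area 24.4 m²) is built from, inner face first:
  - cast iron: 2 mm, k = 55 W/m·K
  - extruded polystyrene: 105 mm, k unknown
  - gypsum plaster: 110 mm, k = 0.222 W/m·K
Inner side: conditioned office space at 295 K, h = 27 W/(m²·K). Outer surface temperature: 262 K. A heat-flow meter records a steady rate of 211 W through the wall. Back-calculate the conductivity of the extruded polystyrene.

k ≈ 0.032 W/(m·K)

Model the wall as resistances in series:
R_inner film = 1/(h_i·A) = 1/(27×24.4) = 0.001518 K/W
R_cast iron = L/(kA) = 0.002/(55×24.4) = 1.49×10^-6 K/W
R_gypsum plaster = L/(kA) = 0.11/(0.222×24.4) = 0.02031 K/W
Sum of known resistances R_other = 0.02183 K/W
Total R = ΔT/Q = 33/211 = 0.1564 K/W
R_extruded polystyrene = R_total − R_other = 0.1346 K/W
k = L/(R·A) = 0.105/(0.1346×24.4)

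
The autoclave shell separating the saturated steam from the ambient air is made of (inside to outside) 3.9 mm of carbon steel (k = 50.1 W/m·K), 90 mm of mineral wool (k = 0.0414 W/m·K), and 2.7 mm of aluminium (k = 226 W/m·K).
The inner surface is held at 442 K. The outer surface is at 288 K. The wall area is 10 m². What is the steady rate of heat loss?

Model the wall as resistances in series:
R_carbon steel = L/(kA) = 0.0039/(50.1×10) = 7.784×10^-6 K/W
R_mineral wool = L/(kA) = 0.09/(0.0414×10) = 0.2174 K/W
R_aluminium = L/(kA) = 0.0027/(226×10) = 1.195×10^-6 K/W
R_total = 0.2174 K/W
Q = ΔT / R_total = 154 / 0.2174

Q ≈ 708 W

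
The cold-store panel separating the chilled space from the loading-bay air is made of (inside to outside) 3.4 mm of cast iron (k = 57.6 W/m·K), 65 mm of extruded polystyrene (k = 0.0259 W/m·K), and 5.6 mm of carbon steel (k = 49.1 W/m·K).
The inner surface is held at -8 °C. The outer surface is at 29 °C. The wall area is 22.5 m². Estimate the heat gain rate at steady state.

Q ≈ 332 W

Series thermal resistances:
R_cast iron = L/(kA) = 0.0034/(57.6×22.5) = 2.623×10^-6 K/W
R_extruded polystyrene = L/(kA) = 0.065/(0.0259×22.5) = 0.1115 K/W
R_carbon steel = L/(kA) = 0.0056/(49.1×22.5) = 5.069×10^-6 K/W
R_total = 0.1115 K/W
Q = ΔT / R_total = 37 / 0.1115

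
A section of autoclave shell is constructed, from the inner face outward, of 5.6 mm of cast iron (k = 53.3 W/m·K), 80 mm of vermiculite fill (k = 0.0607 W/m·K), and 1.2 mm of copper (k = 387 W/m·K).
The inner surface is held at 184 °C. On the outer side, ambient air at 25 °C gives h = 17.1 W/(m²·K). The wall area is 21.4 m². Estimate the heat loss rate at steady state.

Model the wall as resistances in series:
R_cast iron = L/(kA) = 0.0056/(53.3×21.4) = 4.91×10^-6 K/W
R_vermiculite fill = L/(kA) = 0.08/(0.0607×21.4) = 0.06159 K/W
R_copper = L/(kA) = 0.0012/(387×21.4) = 1.449×10^-7 K/W
R_outer film = 1/(h_o·A) = 1/(17.1×21.4) = 0.002733 K/W
R_total = 0.06432 K/W
Q = ΔT / R_total = 159 / 0.06432

Q ≈ 2470 W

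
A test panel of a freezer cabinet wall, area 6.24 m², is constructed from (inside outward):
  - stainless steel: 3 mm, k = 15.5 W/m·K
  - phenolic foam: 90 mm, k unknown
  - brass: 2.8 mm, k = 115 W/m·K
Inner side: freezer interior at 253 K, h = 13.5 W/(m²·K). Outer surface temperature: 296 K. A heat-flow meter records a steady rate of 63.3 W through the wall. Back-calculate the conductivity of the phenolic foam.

Model the wall as resistances in series:
R_inner film = 1/(h_i·A) = 1/(13.5×6.24) = 0.01187 K/W
R_stainless steel = L/(kA) = 0.003/(15.5×6.24) = 3.102×10^-5 K/W
R_brass = L/(kA) = 0.0028/(115×6.24) = 3.902×10^-6 K/W
Sum of known resistances R_other = 0.01191 K/W
Total R = ΔT/Q = 43/63.3 = 0.6793 K/W
R_phenolic foam = R_total − R_other = 0.6674 K/W
k = L/(R·A) = 0.09/(0.6674×6.24)

k ≈ 0.0216 W/(m·K)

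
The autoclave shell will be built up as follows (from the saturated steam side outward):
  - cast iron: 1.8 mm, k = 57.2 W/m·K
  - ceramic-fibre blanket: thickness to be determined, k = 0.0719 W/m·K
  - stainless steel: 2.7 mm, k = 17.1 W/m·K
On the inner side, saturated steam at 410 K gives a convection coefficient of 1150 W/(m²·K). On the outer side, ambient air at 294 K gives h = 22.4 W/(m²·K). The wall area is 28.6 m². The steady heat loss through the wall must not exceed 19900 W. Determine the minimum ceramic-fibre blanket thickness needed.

L ≈ 8.7 mm

Thermal resistances in series:
R_inner film = 1/(h_i·A) = 1/(1150×28.6) = 3.04×10^-5 K/W
R_cast iron = L/(kA) = 0.0018/(57.2×28.6) = 1.1×10^-6 K/W
R_stainless steel = L/(kA) = 0.0027/(17.1×28.6) = 5.521×10^-6 K/W
R_outer film = 1/(h_o·A) = 1/(22.4×28.6) = 0.001561 K/W
Sum of the known resistances R_other = 0.001598 K/W
Required total resistance R_tot = ΔT/Q_allow = 116/19900 = 0.005829 K/W
R_ceramic-fibre blanket = R_tot − R_other = 0.004231 K/W
L = R·k·A = 0.004231×0.0719×28.6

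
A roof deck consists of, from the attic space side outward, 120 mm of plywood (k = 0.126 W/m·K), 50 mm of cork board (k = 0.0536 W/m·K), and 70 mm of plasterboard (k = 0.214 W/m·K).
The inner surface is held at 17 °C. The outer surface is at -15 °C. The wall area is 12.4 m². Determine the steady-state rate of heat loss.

Q ≈ 179 W

Using the resistance-network approach (series):
R_plywood = L/(kA) = 0.12/(0.126×12.4) = 0.0768 K/W
R_cork board = L/(kA) = 0.05/(0.0536×12.4) = 0.07523 K/W
R_plasterboard = L/(kA) = 0.07/(0.214×12.4) = 0.02638 K/W
R_total = 0.1784 K/W
Q = ΔT / R_total = 32 / 0.1784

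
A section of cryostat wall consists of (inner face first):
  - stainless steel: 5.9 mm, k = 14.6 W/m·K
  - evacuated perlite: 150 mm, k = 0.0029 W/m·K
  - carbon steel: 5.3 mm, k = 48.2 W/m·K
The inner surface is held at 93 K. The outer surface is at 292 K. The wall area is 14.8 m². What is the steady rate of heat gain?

Q ≈ 56.9 W

Thermal resistances in series:
R_stainless steel = L/(kA) = 0.0059/(14.6×14.8) = 2.73×10^-5 K/W
R_evacuated perlite = L/(kA) = 0.15/(0.0029×14.8) = 3.495 K/W
R_carbon steel = L/(kA) = 0.0053/(48.2×14.8) = 7.43×10^-6 K/W
R_total = 3.495 K/W
Q = ΔT / R_total = 199 / 3.495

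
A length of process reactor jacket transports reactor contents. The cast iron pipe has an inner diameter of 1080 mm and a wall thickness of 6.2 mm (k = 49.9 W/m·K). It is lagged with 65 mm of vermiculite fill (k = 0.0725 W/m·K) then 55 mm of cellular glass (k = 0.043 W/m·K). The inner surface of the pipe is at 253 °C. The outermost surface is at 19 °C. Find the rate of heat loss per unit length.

For a radial system each layer contributes R = ln(r_out/r_in)/(2πkL); films add R = 1/(hA).
R_cast iron pipe wall = ln(546.2/540)/(2π×49.9×1) = 3.641×10^-5 K/W
R_vermiculite fill = ln(611.2/546.2)/(2π×0.0725×1) = 0.2468 K/W
R_cellular glass = ln(666.2/611.2)/(2π×0.043×1) = 0.3189 K/W
R_total = 0.5658 K/W
Q = ΔT/R_total = 234/0.5658

q′ ≈ 414 W/m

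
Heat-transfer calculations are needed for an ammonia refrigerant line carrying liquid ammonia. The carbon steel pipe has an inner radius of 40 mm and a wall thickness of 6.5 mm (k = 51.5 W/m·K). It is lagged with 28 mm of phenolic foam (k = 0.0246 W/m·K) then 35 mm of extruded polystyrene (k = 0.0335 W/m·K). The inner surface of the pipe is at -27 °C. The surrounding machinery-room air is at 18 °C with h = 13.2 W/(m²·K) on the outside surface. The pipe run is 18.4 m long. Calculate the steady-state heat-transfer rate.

Radial resistances (cylindrical: R_cond = ln(r_o/r_i)/(2πkL), R_conv = 1/(h·2πrL)):
R_carbon steel pipe wall = ln(46.5/40)/(2π×51.5×18.4) = 2.529×10^-5 K/W
R_phenolic foam = ln(74.5/46.5)/(2π×0.0246×18.4) = 0.1657 K/W
R_extruded polystyrene = ln(109.5/74.5)/(2π×0.0335×18.4) = 0.09944 K/W
R_outer film = 1/(h_o·2πr_oL) = 1/(13.2×2π×0.1095×18.4) = 0.005984 K/W
R_total = 0.2712 K/W
Q = ΔT/R_total = 45/0.2712

Q ≈ 166 W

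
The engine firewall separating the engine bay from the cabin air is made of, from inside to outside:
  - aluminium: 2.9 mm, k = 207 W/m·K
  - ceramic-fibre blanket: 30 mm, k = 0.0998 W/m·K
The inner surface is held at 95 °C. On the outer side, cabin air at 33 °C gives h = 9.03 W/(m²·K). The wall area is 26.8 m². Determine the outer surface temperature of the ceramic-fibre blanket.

Thermal resistances in series:
R_aluminium = L/(kA) = 0.0029/(207×26.8) = 5.227×10^-7 K/W
R_ceramic-fibre blanket = L/(kA) = 0.03/(0.0998×26.8) = 0.01122 K/W
R_outer film = 1/(h_o·A) = 1/(9.03×26.8) = 0.004132 K/W
R_total = 0.01535 K/W;  Q = ΔT/R_total = 62/0.01535 = 4039 W
T_interface = T_inner − Q·ΣR(inner→interface) = 95 − 4040×0.01122

T ≈ 49.7 °C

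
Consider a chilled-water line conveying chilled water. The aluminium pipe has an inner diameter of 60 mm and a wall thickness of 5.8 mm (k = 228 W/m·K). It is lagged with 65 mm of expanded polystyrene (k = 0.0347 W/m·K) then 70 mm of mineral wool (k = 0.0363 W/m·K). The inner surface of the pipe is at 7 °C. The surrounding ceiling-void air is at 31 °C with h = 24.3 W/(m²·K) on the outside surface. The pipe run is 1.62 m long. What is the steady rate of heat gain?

Q ≈ 5.48 W

Treating each annulus and film as a series resistance:
R_aluminium pipe wall = ln(35.8/30)/(2π×228×1.62) = 7.616×10^-5 K/W
R_expanded polystyrene = ln(100.8/35.8)/(2π×0.0347×1.62) = 2.931 K/W
R_mineral wool = ln(170.8/100.8)/(2π×0.0363×1.62) = 1.427 K/W
R_outer film = 1/(h_o·2πr_oL) = 1/(24.3×2π×0.1708×1.62) = 0.02367 K/W
R_total = 4.382 K/W
Q = ΔT/R_total = 24/4.382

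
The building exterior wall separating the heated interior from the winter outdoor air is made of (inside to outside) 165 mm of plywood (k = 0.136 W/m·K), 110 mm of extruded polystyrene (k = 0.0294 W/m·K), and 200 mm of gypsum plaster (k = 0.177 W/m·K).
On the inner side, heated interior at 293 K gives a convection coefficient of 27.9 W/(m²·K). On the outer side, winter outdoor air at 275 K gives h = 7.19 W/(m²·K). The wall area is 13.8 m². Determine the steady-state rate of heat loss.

Model the wall as resistances in series:
R_inner film = 1/(h_i·A) = 1/(27.9×13.8) = 0.002597 K/W
R_plywood = L/(kA) = 0.165/(0.136×13.8) = 0.08792 K/W
R_extruded polystyrene = L/(kA) = 0.11/(0.0294×13.8) = 0.2711 K/W
R_gypsum plaster = L/(kA) = 0.2/(0.177×13.8) = 0.08188 K/W
R_outer film = 1/(h_o·A) = 1/(7.19×13.8) = 0.01008 K/W
R_total = 0.4536 K/W
Q = ΔT / R_total = 18 / 0.4536

Q ≈ 39.7 W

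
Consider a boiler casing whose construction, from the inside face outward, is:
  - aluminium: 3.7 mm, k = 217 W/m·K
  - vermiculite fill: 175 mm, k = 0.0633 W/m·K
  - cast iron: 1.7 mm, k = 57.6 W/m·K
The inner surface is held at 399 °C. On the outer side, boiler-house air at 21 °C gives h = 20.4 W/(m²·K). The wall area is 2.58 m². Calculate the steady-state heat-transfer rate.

Q ≈ 347 W

Model the wall as resistances in series:
R_aluminium = L/(kA) = 0.0037/(217×2.58) = 6.609×10^-6 K/W
R_vermiculite fill = L/(kA) = 0.175/(0.0633×2.58) = 1.072 K/W
R_cast iron = L/(kA) = 0.0017/(57.6×2.58) = 1.144×10^-5 K/W
R_outer film = 1/(h_o·A) = 1/(20.4×2.58) = 0.019 K/W
R_total = 1.091 K/W
Q = ΔT / R_total = 378 / 1.091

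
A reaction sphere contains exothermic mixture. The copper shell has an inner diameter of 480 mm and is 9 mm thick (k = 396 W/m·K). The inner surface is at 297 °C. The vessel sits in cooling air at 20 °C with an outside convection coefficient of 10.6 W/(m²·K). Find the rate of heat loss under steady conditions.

Q ≈ 2290 W

For a spherical shell R = (1/r₁ − 1/r₂)/(4πk); film R = 1/(h·4πr²). In series:
R_copper shell = (1/0.24 − 1/0.249)/(4π×396) = 3.026×10^-5 K/W
R_outer film = 1/(h·4πr_o²) = 1/(10.6×4π×0.249²) = 0.1211 K/W
R_total = 0.1211 K/W
Q = ΔT/R_total = 277/0.1211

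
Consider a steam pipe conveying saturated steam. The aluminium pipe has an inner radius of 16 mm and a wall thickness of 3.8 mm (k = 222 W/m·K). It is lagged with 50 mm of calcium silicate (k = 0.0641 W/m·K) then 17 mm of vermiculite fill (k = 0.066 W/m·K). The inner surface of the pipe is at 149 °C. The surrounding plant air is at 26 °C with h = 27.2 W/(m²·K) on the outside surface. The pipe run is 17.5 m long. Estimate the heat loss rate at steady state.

Q ≈ 578 W

Radial resistances (cylindrical: R_cond = ln(r_o/r_i)/(2πkL), R_conv = 1/(h·2πrL)):
R_aluminium pipe wall = ln(19.8/16)/(2π×222×17.5) = 8.73×10^-6 K/W
R_calcium silicate = ln(69.8/19.8)/(2π×0.0641×17.5) = 0.1788 K/W
R_vermiculite fill = ln(86.8/69.8)/(2π×0.066×17.5) = 0.03004 K/W
R_outer film = 1/(h_o·2πr_oL) = 1/(27.2×2π×0.0868×17.5) = 0.003852 K/W
R_total = 0.2127 K/W
Q = ΔT/R_total = 123/0.2127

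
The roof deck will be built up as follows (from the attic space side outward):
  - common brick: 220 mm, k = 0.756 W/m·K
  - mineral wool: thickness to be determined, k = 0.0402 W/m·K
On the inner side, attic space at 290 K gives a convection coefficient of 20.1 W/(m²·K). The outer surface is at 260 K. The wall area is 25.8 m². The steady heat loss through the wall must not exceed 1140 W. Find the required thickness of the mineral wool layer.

L ≈ 13.6 mm

Model the wall as resistances in series:
R_inner film = 1/(h_i·A) = 1/(20.1×25.8) = 0.001928 K/W
R_common brick = L/(kA) = 0.22/(0.756×25.8) = 0.01128 K/W
Sum of the known resistances R_other = 0.01321 K/W
Required total resistance R_tot = ΔT/Q_allow = 30/1140 = 0.02632 K/W
R_mineral wool = R_tot − R_other = 0.01311 K/W
L = R·k·A = 0.01311×0.0402×25.8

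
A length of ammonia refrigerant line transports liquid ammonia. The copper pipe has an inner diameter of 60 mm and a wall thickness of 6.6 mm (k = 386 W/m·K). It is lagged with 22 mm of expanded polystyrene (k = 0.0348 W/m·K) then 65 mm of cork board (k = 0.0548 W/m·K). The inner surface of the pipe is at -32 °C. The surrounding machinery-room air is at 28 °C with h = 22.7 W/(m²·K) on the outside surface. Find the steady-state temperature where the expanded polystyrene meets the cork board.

T ≈ -2.49 °C

Per-layer cylindrical resistances, series-summed:
R_copper pipe wall = ln(36.6/30)/(2π×386×1) = 8.199×10^-5 K/W
R_expanded polystyrene = ln(58.6/36.6)/(2π×0.0348×1) = 2.153 K/W
R_cork board = ln(123.6/58.6)/(2π×0.0548×1) = 2.168 K/W
R_outer film = 1/(h_o·2πr_oL) = 1/(22.7×2π×0.1236×1) = 0.05673 K/W
R_total = 4.377 K/W
Q = ΔT/R_total = 60/4.377
Q = 13.7 W/m
T_interface = T_inner + Q·ΣR(inner→interface) = -32 + 13.7×2.153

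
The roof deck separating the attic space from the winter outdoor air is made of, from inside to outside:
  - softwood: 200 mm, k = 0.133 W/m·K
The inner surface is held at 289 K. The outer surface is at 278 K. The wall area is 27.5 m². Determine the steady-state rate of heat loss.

Treating each layer as a thermal resistance in series:
R_softwood = L/(kA) = 0.2/(0.133×27.5) = 0.05468 K/W
R_total = 0.05468 K/W
Q = ΔT / R_total = 11 / 0.05468

Q ≈ 201 W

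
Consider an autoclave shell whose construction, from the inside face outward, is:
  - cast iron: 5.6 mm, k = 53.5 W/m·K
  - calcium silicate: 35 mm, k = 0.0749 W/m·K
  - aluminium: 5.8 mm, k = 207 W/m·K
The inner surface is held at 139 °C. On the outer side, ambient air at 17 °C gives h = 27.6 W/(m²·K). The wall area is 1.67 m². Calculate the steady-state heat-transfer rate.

Model the wall as resistances in series:
R_cast iron = L/(kA) = 0.0056/(53.5×1.67) = 6.268×10^-5 K/W
R_calcium silicate = L/(kA) = 0.035/(0.0749×1.67) = 0.2798 K/W
R_aluminium = L/(kA) = 0.0058/(207×1.67) = 1.678×10^-5 K/W
R_outer film = 1/(h_o·A) = 1/(27.6×1.67) = 0.0217 K/W
R_total = 0.3016 K/W
Q = ΔT / R_total = 122 / 0.3016

Q ≈ 405 W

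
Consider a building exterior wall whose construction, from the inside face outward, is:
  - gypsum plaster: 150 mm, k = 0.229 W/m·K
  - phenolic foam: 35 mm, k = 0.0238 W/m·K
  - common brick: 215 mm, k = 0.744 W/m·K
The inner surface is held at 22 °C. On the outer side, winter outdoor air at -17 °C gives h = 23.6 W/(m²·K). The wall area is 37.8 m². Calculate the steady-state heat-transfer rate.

Q ≈ 600 W

Using the resistance-network approach (series):
R_gypsum plaster = L/(kA) = 0.15/(0.229×37.8) = 0.01733 K/W
R_phenolic foam = L/(kA) = 0.035/(0.0238×37.8) = 0.0389 K/W
R_common brick = L/(kA) = 0.215/(0.744×37.8) = 0.007645 K/W
R_outer film = 1/(h_o·A) = 1/(23.6×37.8) = 0.001121 K/W
R_total = 0.065 K/W
Q = ΔT / R_total = 39 / 0.065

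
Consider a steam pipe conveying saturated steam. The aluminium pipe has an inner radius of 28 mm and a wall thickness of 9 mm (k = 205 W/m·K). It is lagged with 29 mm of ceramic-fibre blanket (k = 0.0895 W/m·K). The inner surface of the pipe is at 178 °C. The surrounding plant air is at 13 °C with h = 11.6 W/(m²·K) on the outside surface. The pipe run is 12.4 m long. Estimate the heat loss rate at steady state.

Q ≈ 1650 W

Cylindrical conduction, so R = ln(r₂/r₁)/(2πkL) per layer, in series:
R_aluminium pipe wall = ln(37/28)/(2π×205×12.4) = 1.745×10^-5 K/W
R_ceramic-fibre blanket = ln(66/37)/(2π×0.0895×12.4) = 0.083 K/W
R_outer film = 1/(h_o·2πr_oL) = 1/(11.6×2π×0.066×12.4) = 0.01676 K/W
R_total = 0.09978 K/W
Q = ΔT/R_total = 165/0.09978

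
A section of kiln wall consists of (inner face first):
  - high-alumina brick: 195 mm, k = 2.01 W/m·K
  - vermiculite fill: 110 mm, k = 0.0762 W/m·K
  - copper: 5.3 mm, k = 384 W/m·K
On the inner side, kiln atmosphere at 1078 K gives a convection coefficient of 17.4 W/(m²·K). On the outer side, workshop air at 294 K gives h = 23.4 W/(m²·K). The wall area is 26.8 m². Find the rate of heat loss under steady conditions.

Q ≈ 12800 W

Using the resistance-network approach (series):
R_inner film = 1/(h_i·A) = 1/(17.4×26.8) = 0.002144 K/W
R_high-alumina brick = L/(kA) = 0.195/(2.01×26.8) = 0.00362 K/W
R_vermiculite fill = L/(kA) = 0.11/(0.0762×26.8) = 0.05386 K/W
R_copper = L/(kA) = 0.0053/(384×26.8) = 5.15×10^-7 K/W
R_outer film = 1/(h_o·A) = 1/(23.4×26.8) = 0.001595 K/W
R_total = 0.06122 K/W
Q = ΔT / R_total = 784 / 0.06122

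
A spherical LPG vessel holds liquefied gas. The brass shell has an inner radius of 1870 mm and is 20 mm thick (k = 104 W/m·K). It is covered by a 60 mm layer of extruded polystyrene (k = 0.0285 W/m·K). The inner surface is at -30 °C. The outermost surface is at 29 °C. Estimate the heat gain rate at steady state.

For a spherical shell R = (1/r₁ − 1/r₂)/(4πk); film R = 1/(h·4πr²). In series:
R_brass shell = (1/1.87 − 1/1.89)/(4π×104) = 4.33×10^-6 K/W
R_extruded polystyrene = (1/1.89 − 1/1.95)/(4π×0.0285) = 0.04546 K/W
R_total = 0.04546 K/W
Q = ΔT/R_total = 59/0.04546

Q ≈ 1300 W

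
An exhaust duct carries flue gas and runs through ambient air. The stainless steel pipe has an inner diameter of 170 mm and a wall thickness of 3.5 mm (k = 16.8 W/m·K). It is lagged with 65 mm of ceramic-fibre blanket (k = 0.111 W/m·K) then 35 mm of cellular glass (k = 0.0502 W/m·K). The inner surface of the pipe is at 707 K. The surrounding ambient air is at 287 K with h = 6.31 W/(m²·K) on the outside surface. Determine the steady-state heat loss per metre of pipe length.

q′ ≈ 267 W/m

Cylindrical conduction, so R = ln(r₂/r₁)/(2πkL) per layer, in series:
R_stainless steel pipe wall = ln(88.5/85)/(2π×16.8×1) = 3.823×10^-4 K/W
R_ceramic-fibre blanket = ln(153.5/88.5)/(2π×0.111×1) = 0.7896 K/W
R_cellular glass = ln(188.5/153.5)/(2π×0.0502×1) = 0.6512 K/W
R_outer film = 1/(h_o·2πr_oL) = 1/(6.31×2π×0.1885×1) = 0.1338 K/W
R_total = 1.575 K/W
Q = ΔT/R_total = 420/1.575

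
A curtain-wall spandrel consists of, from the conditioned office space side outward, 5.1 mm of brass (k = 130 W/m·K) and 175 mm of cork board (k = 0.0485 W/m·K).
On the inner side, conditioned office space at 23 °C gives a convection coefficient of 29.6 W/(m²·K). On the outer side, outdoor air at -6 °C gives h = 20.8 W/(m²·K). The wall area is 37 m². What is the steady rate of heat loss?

Thermal resistances in series:
R_inner film = 1/(h_i·A) = 1/(29.6×37) = 9.131×10^-4 K/W
R_brass = L/(kA) = 0.0051/(130×37) = 1.06×10^-6 K/W
R_cork board = L/(kA) = 0.175/(0.0485×37) = 0.09752 K/W
R_outer film = 1/(h_o·A) = 1/(20.8×37) = 0.001299 K/W
R_total = 0.09973 K/W
Q = ΔT / R_total = 29 / 0.09973

Q ≈ 291 W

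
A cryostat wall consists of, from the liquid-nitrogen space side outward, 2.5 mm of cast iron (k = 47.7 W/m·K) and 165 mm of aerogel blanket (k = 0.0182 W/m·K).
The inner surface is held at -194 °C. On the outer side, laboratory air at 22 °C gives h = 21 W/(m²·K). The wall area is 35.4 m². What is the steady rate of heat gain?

Q ≈ 839 W

Model the wall as resistances in series:
R_cast iron = L/(kA) = 0.0025/(47.7×35.4) = 1.481×10^-6 K/W
R_aerogel blanket = L/(kA) = 0.165/(0.0182×35.4) = 0.2561 K/W
R_outer film = 1/(h_o·A) = 1/(21×35.4) = 0.001345 K/W
R_total = 0.2574 K/W
Q = ΔT / R_total = 216 / 0.2574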